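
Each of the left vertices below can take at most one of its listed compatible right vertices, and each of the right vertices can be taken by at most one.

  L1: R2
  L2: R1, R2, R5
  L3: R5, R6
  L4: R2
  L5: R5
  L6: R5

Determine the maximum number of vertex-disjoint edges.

Unit-capacity flow: source→left, listed edges, right→sink; max matching = max flow.
Augmenting path L1→R2 (+1); matched 1.
Augmenting path L2→R1 (+1); matched 2.
Augmenting path L3→R5 (+1); matched 3.
Augmenting path L5→R5→L3→R6 (+1); matched 4.
No augmenting path remains; maximum matching = 4.
König certificate: {L2, L3, R2, R5} is a vertex cover of size 4 (every listed pair touches it), so no matching can be larger.

4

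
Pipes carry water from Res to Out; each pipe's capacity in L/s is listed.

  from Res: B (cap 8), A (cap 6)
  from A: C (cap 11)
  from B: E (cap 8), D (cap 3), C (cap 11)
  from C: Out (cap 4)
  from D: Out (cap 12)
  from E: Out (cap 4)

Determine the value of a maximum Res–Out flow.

Augment Res→A→C→Out: bottleneck 4, flow now 4.
Augment Res→B→D→Out: bottleneck 3, flow now 7.
Augment Res→B→E→Out: bottleneck 4, flow now 11.
No augmenting path remains; maximum flow = 11.
In the residual graph, reachable from Res: {Res, A, B, C, E}.
Min-cut edges: B→D (3), C→Out (4), E→Out (4); capacity 3 + 4 + 4 = 11.
This cut is saturated, so no flow can exceed 11.

11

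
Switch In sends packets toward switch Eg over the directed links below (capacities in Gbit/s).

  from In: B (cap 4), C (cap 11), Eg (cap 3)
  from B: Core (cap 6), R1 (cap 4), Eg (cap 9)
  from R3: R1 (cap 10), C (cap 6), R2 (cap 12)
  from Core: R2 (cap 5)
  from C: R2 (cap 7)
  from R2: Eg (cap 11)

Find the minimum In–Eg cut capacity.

14

Augment In→Eg: bottleneck 3, flow now 3.
Augment In→B→Eg: bottleneck 4, flow now 7.
Augment In→C→R2→Eg: bottleneck 7, flow now 14.
No augmenting path remains; maximum flow = 14.
By max-flow min-cut, the minimum cut capacity equals the max flow.
In the residual graph, reachable from In: {In, C}.
Min-cut edges: In→B (4), In→Eg (3), C→R2 (7); capacity 4 + 3 + 7 = 14.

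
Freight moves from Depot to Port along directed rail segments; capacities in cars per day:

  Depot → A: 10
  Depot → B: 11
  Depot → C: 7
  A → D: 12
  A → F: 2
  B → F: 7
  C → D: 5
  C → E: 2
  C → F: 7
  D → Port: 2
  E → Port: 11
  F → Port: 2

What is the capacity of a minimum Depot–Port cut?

Augment Depot→A→D→Port: bottleneck 2, flow now 2.
Augment Depot→A→F→Port: bottleneck 2, flow now 4.
Augment Depot→C→E→Port: bottleneck 2, flow now 6.
No augmenting path remains; maximum flow = 6.
By max-flow min-cut, the minimum cut capacity equals the max flow.
In the residual graph, reachable from Depot: {Depot, A, B, C, D, F}.
Min-cut edges: C→E (2), D→Port (2), F→Port (2); capacity 2 + 2 + 2 = 6.

6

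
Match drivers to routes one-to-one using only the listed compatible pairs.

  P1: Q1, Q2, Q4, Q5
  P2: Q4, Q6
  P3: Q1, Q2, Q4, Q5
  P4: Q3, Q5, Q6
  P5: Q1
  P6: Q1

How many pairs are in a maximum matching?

5

Unit-capacity flow: source→left, listed edges, right→sink; max matching = max flow.
Augmenting path P1→Q1 (+1); matched 1.
Augmenting path P2→Q4 (+1); matched 2.
Augmenting path P3→Q2 (+1); matched 3.
Augmenting path P4→Q3 (+1); matched 4.
Augmenting path P5→Q1→P1→Q5 (+1); matched 5.
No augmenting path remains; maximum matching = 5.
König certificate: {P1, P2, P3, P4, Q1} is a vertex cover of size 5 (every listed pair touches it), so no matching can be larger.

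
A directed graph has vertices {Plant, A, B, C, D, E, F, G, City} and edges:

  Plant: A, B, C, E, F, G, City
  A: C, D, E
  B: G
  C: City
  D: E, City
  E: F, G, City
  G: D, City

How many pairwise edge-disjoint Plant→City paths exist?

5

Assign every edge capacity 1; by Menger, the answer equals the max flow.
Path Plant→City (+1); total 1.
Path Plant→C→City (+1); total 2.
Path Plant→E→City (+1); total 3.
Path Plant→G→City (+1); total 4.
Path Plant→A→D→City (+1); total 5.
No residual Plant→City path; max flow = 5.
Certifying cut of size 5: {C→City, D→City, E→City, G→City, Plant→City}.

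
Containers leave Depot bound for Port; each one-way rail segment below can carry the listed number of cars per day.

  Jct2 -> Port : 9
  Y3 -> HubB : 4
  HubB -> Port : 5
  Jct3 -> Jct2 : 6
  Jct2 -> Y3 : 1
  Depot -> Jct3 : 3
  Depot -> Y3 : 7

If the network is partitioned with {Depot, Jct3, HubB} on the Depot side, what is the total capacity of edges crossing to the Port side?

18

Edges leaving {Depot, Jct3, HubB}: Depot→Y3 (7), Jct3→Jct2 (6), HubB→Port (5).
Cut capacity = 7 + 6 + 5 = 18.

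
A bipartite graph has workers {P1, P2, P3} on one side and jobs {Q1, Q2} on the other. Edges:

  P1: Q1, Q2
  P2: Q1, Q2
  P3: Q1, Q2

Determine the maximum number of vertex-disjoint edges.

2

Unit-capacity flow: source→left, listed edges, right→sink; max matching = max flow.
Augmenting path P1→Q1 (+1); matched 1.
Augmenting path P2→Q2 (+1); matched 2.
No augmenting path remains; maximum matching = 2.
König certificate: {Q1, Q2} is a vertex cover of size 2 (every listed pair touches it), so no matching can be larger.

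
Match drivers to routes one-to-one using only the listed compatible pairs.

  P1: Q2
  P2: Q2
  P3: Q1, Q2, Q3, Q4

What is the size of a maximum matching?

2

Unit-capacity flow: source→left, listed edges, right→sink; max matching = max flow.
Augmenting path P1→Q2 (+1); matched 1.
Augmenting path P3→Q1 (+1); matched 2.
No augmenting path remains; maximum matching = 2.
König certificate: {P3, Q2} is a vertex cover of size 2 (every listed pair touches it), so no matching can be larger.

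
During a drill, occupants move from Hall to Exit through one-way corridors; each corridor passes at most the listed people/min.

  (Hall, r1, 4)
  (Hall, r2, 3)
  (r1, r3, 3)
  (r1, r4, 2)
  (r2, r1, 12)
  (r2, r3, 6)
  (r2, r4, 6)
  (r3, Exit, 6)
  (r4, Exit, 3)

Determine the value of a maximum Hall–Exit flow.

Augment Hall→r1→r3→Exit: bottleneck 3, flow now 3.
Augment Hall→r1→r4→Exit: bottleneck 1, flow now 4.
Augment Hall→r2→r3→Exit: bottleneck 3, flow now 7.
No augmenting path remains; maximum flow = 7.
In the residual graph, reachable from Hall: {Hall}.
Min-cut edges: Hall→r1 (4), Hall→r2 (3); capacity 4 + 3 = 7.
This cut is saturated, so no flow can exceed 7.

7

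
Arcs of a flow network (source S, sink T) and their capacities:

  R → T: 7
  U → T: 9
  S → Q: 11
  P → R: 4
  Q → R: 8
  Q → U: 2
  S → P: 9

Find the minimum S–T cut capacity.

9

Augment S→P→R→T: bottleneck 4, flow now 4.
Augment S→Q→R→T: bottleneck 3, flow now 7.
Augment S→Q→U→T: bottleneck 2, flow now 9.
No augmenting path remains; maximum flow = 9.
By max-flow min-cut, the minimum cut capacity equals the max flow.
In the residual graph, reachable from S: {S, P, Q, R}.
Min-cut edges: Q→U (2), R→T (7); capacity 2 + 7 = 9.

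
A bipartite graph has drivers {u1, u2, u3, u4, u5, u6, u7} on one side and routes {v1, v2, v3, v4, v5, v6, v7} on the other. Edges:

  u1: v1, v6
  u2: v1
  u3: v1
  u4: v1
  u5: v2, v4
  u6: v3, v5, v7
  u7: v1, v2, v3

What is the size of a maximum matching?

Unit-capacity flow: source→left, listed edges, right→sink; max matching = max flow.
Augmenting path u1→v1 (+1); matched 1.
Augmenting path u5→v2 (+1); matched 2.
Augmenting path u6→v3 (+1); matched 3.
Augmenting path u2→v1→u1→v6 (+1); matched 4.
Augmenting path u7→v2→u5→v4 (+1); matched 5.
No augmenting path remains; maximum matching = 5.
König certificate: {u1, u5, u6, u7, v1} is a vertex cover of size 5 (every listed pair touches it), so no matching can be larger.

5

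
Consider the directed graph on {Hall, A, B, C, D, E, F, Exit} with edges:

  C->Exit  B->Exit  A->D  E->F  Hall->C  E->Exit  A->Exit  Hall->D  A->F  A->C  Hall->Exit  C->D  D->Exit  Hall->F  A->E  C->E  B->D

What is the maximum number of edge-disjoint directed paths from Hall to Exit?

3

Assign every edge capacity 1; by Menger, the answer equals the max flow.
Path Hall→Exit (+1); total 1.
Path Hall→C→Exit (+1); total 2.
Path Hall→D→Exit (+1); total 3.
No residual Hall→Exit path; max flow = 3.
Certifying cut of size 3: {Hall→C, Hall→D, Hall→Exit}.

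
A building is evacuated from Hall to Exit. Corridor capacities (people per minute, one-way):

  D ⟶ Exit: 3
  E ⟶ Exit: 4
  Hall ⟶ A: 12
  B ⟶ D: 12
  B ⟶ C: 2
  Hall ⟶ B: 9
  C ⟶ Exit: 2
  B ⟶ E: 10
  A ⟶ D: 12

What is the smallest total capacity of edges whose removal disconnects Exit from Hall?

9

Augment Hall→A→D→Exit: bottleneck 3, flow now 3.
Augment Hall→B→C→Exit: bottleneck 2, flow now 5.
Augment Hall→B→E→Exit: bottleneck 4, flow now 9.
No augmenting path remains; maximum flow = 9.
By max-flow min-cut, the minimum cut capacity equals the max flow.
In the residual graph, reachable from Hall: {Hall, A, B, D, E}.
Min-cut edges: B→C (2), D→Exit (3), E→Exit (4); capacity 2 + 3 + 4 = 9.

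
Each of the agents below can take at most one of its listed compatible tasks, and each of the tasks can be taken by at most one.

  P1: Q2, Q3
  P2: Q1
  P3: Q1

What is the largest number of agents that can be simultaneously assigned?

2

Unit-capacity flow: source→left, listed edges, right→sink; max matching = max flow.
Augmenting path P1→Q2 (+1); matched 1.
Augmenting path P2→Q1 (+1); matched 2.
No augmenting path remains; maximum matching = 2.
König certificate: {P1, Q1} is a vertex cover of size 2 (every listed pair touches it), so no matching can be larger.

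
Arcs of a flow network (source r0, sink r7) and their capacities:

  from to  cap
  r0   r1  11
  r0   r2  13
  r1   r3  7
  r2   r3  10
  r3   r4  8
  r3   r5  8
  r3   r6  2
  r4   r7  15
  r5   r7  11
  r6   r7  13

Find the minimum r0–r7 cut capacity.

17

Augment r0→r1→r3→r4→r7: bottleneck 7, flow now 7.
Augment r0→r2→r3→r4→r7: bottleneck 1, flow now 8.
Augment r0→r2→r3→r5→r7: bottleneck 8, flow now 16.
Augment r0→r2→r3→r6→r7: bottleneck 1, flow now 17.
No augmenting path remains; maximum flow = 17.
By max-flow min-cut, the minimum cut capacity equals the max flow.
In the residual graph, reachable from r0: {r0, r1, r2}.
Min-cut edges: r1→r3 (7), r2→r3 (10); capacity 7 + 10 = 17.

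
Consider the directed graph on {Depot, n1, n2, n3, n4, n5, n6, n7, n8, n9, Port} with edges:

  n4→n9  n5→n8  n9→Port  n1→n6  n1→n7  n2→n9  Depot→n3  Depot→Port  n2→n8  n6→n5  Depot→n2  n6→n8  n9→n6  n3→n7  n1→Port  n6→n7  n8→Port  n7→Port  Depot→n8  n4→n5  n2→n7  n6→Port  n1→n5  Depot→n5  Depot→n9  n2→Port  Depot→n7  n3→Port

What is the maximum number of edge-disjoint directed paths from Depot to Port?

6

Assign every edge capacity 1; by Menger, the answer equals the max flow.
Path Depot→Port (+1); total 1.
Path Depot→n2→Port (+1); total 2.
Path Depot→n3→Port (+1); total 3.
Path Depot→n7→Port (+1); total 4.
Path Depot→n8→Port (+1); total 5.
Path Depot→n9→Port (+1); total 6.
No residual Depot→Port path; max flow = 6.
Certifying cut of size 6: {Depot→Port, Depot→n2, Depot→n3, Depot→n7, Depot→n9, n8→Port}.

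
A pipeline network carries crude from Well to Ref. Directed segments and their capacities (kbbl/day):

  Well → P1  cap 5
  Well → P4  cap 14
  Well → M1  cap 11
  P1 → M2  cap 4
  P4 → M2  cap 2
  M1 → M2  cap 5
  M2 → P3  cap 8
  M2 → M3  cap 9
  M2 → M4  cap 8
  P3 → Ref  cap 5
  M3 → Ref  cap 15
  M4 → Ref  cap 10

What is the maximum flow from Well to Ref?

11

Augment Well→P1→M2→P3→Ref: bottleneck 4, flow now 4.
Augment Well→P4→M2→P3→Ref: bottleneck 1, flow now 5.
Augment Well→P4→M2→M3→Ref: bottleneck 1, flow now 6.
Augment Well→M1→M2→M3→Ref: bottleneck 5, flow now 11.
No augmenting path remains; maximum flow = 11.
In the residual graph, reachable from Well: {Well, P1, P4, M1}.
Min-cut edges: P1→M2 (4), P4→M2 (2), M1→M2 (5); capacity 4 + 2 + 5 = 11.
This cut is saturated, so no flow can exceed 11.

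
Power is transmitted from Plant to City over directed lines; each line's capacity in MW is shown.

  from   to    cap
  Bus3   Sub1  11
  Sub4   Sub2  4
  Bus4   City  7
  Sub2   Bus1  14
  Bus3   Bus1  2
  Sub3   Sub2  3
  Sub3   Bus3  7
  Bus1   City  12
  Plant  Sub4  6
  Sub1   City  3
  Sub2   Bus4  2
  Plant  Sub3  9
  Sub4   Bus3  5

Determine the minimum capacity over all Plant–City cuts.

12

Augment Plant→Sub3→Sub2→Bus4→City: bottleneck 2, flow now 2.
Augment Plant→Sub3→Sub2→Bus1→City: bottleneck 1, flow now 3.
Augment Plant→Sub3→Bus3→Bus1→City: bottleneck 2, flow now 5.
Augment Plant→Sub3→Bus3→Sub1→City: bottleneck 3, flow now 8.
Augment Plant→Sub4→Sub2→Bus1→City: bottleneck 4, flow now 12.
No augmenting path remains; maximum flow = 12.
By max-flow min-cut, the minimum cut capacity equals the max flow.
In the residual graph, reachable from Plant: {Plant, Sub3, Sub4, Bus3, Sub1}.
Min-cut edges: Sub3→Sub2 (3), Sub4→Sub2 (4), Bus3→Bus1 (2), Sub1→City (3); capacity 3 + 4 + 2 + 3 = 12.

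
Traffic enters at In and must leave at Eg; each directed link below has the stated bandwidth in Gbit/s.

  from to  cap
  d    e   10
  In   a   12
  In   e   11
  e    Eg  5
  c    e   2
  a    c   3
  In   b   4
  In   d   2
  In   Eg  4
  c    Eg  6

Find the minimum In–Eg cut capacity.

Augment In→Eg: bottleneck 4, flow now 4.
Augment In→e→Eg: bottleneck 5, flow now 9.
Augment In→a→c→Eg: bottleneck 3, flow now 12.
No augmenting path remains; maximum flow = 12.
By max-flow min-cut, the minimum cut capacity equals the max flow.
In the residual graph, reachable from In: {In, a, b, d, e}.
Min-cut edges: In→Eg (4), a→c (3), e→Eg (5); capacity 4 + 3 + 5 = 12.

12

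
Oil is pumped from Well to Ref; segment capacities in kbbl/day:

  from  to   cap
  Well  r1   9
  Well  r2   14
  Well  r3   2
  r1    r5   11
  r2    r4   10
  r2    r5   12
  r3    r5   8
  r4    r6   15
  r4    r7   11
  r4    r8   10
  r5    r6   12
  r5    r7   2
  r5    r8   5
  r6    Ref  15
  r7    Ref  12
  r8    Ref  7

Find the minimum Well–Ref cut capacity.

Augment Well→r1→r5→r6→Ref: bottleneck 9, flow now 9.
Augment Well→r2→r4→r6→Ref: bottleneck 6, flow now 15.
Augment Well→r2→r4→r7→Ref: bottleneck 4, flow now 19.
Augment Well→r2→r5→r7→Ref: bottleneck 2, flow now 21.
Augment Well→r2→r5→r8→Ref: bottleneck 2, flow now 23.
Augment Well→r3→r5→r8→Ref: bottleneck 2, flow now 25.
No augmenting path remains; maximum flow = 25.
By max-flow min-cut, the minimum cut capacity equals the max flow.
In the residual graph, reachable from Well: {Well}.
Min-cut edges: Well→r1 (9), Well→r2 (14), Well→r3 (2); capacity 9 + 14 + 2 = 25.

25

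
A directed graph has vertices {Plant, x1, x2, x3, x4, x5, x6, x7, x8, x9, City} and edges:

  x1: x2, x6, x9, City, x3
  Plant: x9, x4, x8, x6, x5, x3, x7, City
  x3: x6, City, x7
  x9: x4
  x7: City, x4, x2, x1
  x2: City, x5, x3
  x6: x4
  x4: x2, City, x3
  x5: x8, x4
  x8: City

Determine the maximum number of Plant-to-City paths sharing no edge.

Assign every edge capacity 1; by Menger, the answer equals the max flow.
Path Plant→City (+1); total 1.
Path Plant→x3→City (+1); total 2.
Path Plant→x4→City (+1); total 3.
Path Plant→x7→City (+1); total 4.
Path Plant→x8→City (+1); total 5.
Path Plant→x5→x4→x2→City (+1); total 6.
Path Plant→x6→x4→x3→x7→x1→City (+1); total 7.
No residual Plant→City path; max flow = 7.
Certifying cut of size 7: {Plant→City, Plant→x3, Plant→x7, x4→City, x4→x2, x4→x3, x8→City}.

7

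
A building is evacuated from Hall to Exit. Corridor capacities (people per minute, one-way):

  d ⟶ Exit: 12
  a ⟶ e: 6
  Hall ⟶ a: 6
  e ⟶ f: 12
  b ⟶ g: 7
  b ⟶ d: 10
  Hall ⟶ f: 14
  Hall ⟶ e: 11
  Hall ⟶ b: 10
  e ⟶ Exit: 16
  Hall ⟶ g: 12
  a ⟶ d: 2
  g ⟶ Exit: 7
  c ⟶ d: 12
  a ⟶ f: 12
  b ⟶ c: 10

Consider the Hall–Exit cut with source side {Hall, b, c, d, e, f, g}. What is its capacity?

41

Edges leaving {Hall, b, c, d, e, f, g}: Hall→a (6), d→Exit (12), e→Exit (16), g→Exit (7).
Cut capacity = 6 + 12 + 16 + 7 = 41.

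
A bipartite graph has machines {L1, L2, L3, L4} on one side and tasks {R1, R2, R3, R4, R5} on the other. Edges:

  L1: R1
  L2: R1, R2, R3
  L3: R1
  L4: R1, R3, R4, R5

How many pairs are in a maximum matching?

Unit-capacity flow: source→left, listed edges, right→sink; max matching = max flow.
Augmenting path L1→R1 (+1); matched 1.
Augmenting path L2→R2 (+1); matched 2.
Augmenting path L4→R3 (+1); matched 3.
No augmenting path remains; maximum matching = 3.
König certificate: {L2, L4, R1} is a vertex cover of size 3 (every listed pair touches it), so no matching can be larger.

3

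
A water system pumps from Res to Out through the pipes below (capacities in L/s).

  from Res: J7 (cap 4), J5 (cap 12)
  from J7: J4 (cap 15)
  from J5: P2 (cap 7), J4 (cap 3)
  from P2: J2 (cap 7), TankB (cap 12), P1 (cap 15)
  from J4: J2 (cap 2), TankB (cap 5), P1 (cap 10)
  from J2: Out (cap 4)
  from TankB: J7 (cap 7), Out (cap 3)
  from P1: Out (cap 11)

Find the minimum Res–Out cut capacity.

Augment Res→J7→J4→J2→Out: bottleneck 2, flow now 2.
Augment Res→J7→J4→TankB→Out: bottleneck 2, flow now 4.
Augment Res→J5→P2→J2→Out: bottleneck 2, flow now 6.
Augment Res→J5→P2→TankB→Out: bottleneck 1, flow now 7.
Augment Res→J5→P2→P1→Out: bottleneck 4, flow now 11.
Augment Res→J5→J4→P1→Out: bottleneck 3, flow now 14.
No augmenting path remains; maximum flow = 14.
By max-flow min-cut, the minimum cut capacity equals the max flow.
In the residual graph, reachable from Res: {Res, J5}.
Min-cut edges: Res→J7 (4), J5→P2 (7), J5→J4 (3); capacity 4 + 7 + 3 = 14.

14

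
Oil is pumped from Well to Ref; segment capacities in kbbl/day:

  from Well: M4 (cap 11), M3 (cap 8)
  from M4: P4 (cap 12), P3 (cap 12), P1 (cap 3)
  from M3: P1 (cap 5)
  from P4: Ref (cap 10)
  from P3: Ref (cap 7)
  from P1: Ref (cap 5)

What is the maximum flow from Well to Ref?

Augment Well→M4→P4→Ref: bottleneck 10, flow now 10.
Augment Well→M4→P3→Ref: bottleneck 1, flow now 11.
Augment Well→M3→P1→Ref: bottleneck 5, flow now 16.
No augmenting path remains; maximum flow = 16.
In the residual graph, reachable from Well: {Well, M3}.
Min-cut edges: Well→M4 (11), M3→P1 (5); capacity 11 + 5 = 16.
This cut is saturated, so no flow can exceed 16.

16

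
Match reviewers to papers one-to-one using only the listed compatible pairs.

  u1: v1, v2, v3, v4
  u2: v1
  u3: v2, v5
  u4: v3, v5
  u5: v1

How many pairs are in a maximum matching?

Unit-capacity flow: source→left, listed edges, right→sink; max matching = max flow.
Augmenting path u1→v1 (+1); matched 1.
Augmenting path u3→v2 (+1); matched 2.
Augmenting path u4→v3 (+1); matched 3.
Augmenting path u2→v1→u1→v4 (+1); matched 4.
No augmenting path remains; maximum matching = 4.
König certificate: {u1, u3, u4, v1} is a vertex cover of size 4 (every listed pair touches it), so no matching can be larger.

4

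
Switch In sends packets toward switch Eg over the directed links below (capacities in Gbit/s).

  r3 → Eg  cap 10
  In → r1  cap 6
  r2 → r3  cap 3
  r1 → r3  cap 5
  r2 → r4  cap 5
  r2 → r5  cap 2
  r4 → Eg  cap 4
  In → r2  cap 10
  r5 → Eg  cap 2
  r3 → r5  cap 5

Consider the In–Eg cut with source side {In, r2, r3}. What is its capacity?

Edges leaving {In, r2, r3}: In→r1 (6), r2→r4 (5), r2→r5 (2), r3→r5 (5), r3→Eg (10).
Cut capacity = 6 + 5 + 2 + 5 + 10 = 28.

28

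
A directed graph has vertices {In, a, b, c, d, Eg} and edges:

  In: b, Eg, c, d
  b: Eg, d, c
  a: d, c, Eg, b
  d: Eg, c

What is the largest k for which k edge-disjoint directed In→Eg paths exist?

3

Assign every edge capacity 1; by Menger, the answer equals the max flow.
Path In→Eg (+1); total 1.
Path In→b→Eg (+1); total 2.
Path In→d→Eg (+1); total 3.
No residual In→Eg path; max flow = 3.
Certifying cut of size 3: {In→Eg, In→b, In→d}.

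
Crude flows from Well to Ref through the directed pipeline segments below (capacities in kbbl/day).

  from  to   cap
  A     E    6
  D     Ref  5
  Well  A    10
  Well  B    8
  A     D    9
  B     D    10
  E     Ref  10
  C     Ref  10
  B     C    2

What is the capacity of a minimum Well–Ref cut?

Augment Well→A→D→Ref: bottleneck 5, flow now 5.
Augment Well→A→E→Ref: bottleneck 5, flow now 10.
Augment Well→B→C→Ref: bottleneck 2, flow now 12.
Augment Well→B→D→A→E→Ref: bottleneck 1, flow now 13. (uses reverse residual edge)
No augmenting path remains; maximum flow = 13.
By max-flow min-cut, the minimum cut capacity equals the max flow.
In the residual graph, reachable from Well: {Well, A, B, D}.
Min-cut edges: A→E (6), B→C (2), D→Ref (5); capacity 6 + 2 + 5 = 13.

13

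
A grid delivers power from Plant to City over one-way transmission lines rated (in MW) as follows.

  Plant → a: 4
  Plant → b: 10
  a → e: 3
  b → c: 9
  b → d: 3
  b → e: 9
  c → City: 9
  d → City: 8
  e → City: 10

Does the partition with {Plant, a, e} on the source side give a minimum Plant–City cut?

Given cut capacity: 10 + 10 = 20.
Augment Plant→a→e→City: bottleneck 3, flow now 3.
Augment Plant→b→c→City: bottleneck 9, flow now 12.
Augment Plant→b→d→City: bottleneck 1, flow now 13.
No augmenting path remains; maximum flow = 13.
In the residual graph, reachable from Plant: {Plant, a}.
Min-cut edges: Plant→b (10), a→e (3); capacity 10 + 3 = 13.
Cut capacity 20 exceeds the max flow 13, so it is not minimum.

No — its capacity is 20, but the minimum cut has capacity 13.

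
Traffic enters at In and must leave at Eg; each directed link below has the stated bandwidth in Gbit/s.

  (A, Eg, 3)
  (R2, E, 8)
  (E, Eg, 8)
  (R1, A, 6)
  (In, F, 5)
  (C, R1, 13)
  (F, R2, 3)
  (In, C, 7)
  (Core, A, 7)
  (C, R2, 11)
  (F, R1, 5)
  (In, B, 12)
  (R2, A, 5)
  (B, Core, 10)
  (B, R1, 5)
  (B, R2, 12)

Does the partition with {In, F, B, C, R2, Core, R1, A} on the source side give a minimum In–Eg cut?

Given cut capacity: 8 + 3 = 11.
Augment In→F→R2→E→Eg: bottleneck 3, flow now 3.
Augment In→F→R1→A→Eg: bottleneck 2, flow now 5.
Augment In→B→R2→E→Eg: bottleneck 5, flow now 10.
Augment In→B→R2→A→Eg: bottleneck 1, flow now 11.
No augmenting path remains; maximum flow = 11.
Cut capacity 11 equals the max flow, so it is a minimum cut.

Yes — it is a minimum cut (capacity 11).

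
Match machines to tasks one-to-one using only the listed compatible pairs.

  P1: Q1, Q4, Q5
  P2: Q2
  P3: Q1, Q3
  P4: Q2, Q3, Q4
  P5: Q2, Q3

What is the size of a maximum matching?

Unit-capacity flow: source→left, listed edges, right→sink; max matching = max flow.
Augmenting path P1→Q1 (+1); matched 1.
Augmenting path P2→Q2 (+1); matched 2.
Augmenting path P3→Q3 (+1); matched 3.
Augmenting path P4→Q4 (+1); matched 4.
Augmenting path P5→Q3→P3→Q1→P1→Q5 (+1); matched 5.
No augmenting path remains; maximum matching = 5.
König certificate: {P1, P2, P3, P4, P5} is a vertex cover of size 5 (every listed pair touches it), so no matching can be larger.

5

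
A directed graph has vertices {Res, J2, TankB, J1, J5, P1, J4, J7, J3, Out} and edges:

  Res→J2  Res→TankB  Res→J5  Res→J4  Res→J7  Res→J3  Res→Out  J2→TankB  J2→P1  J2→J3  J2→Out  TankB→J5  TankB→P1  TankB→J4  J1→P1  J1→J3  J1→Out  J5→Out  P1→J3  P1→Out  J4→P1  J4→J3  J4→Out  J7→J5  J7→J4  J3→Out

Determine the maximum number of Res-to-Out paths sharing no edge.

6

Assign every edge capacity 1; by Menger, the answer equals the max flow.
Path Res→Out (+1); total 1.
Path Res→J2→Out (+1); total 2.
Path Res→J5→Out (+1); total 3.
Path Res→J4→Out (+1); total 4.
Path Res→J3→Out (+1); total 5.
Path Res→TankB→P1→Out (+1); total 6.
No residual Res→Out path; max flow = 6.
Certifying cut of size 6: {J3→Out, J4→Out, J5→Out, P1→Out, Res→J2, Res→Out}.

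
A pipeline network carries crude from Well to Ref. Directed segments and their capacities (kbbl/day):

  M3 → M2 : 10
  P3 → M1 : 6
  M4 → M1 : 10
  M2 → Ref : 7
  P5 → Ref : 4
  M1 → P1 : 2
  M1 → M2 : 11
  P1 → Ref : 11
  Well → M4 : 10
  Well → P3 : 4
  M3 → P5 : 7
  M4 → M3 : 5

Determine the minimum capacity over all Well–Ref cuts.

13

Augment Well→P3→M1→P1→Ref: bottleneck 2, flow now 2.
Augment Well→P3→M1→M2→Ref: bottleneck 2, flow now 4.
Augment Well→M4→M1→M2→Ref: bottleneck 5, flow now 9.
Augment Well→M4→M3→P5→Ref: bottleneck 4, flow now 13.
No augmenting path remains; maximum flow = 13.
By max-flow min-cut, the minimum cut capacity equals the max flow.
In the residual graph, reachable from Well: {Well, P3, M4, M1, M3, P5, M2}.
Min-cut edges: M1→P1 (2), P5→Ref (4), M2→Ref (7); capacity 2 + 4 + 7 = 13.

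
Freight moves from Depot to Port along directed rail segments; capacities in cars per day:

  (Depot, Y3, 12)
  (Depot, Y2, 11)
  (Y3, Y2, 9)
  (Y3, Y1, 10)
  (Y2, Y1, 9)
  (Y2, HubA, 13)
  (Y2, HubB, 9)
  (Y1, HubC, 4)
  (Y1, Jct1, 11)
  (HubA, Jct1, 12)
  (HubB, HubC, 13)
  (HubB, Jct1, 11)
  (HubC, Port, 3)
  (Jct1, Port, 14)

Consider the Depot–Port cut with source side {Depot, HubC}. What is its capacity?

26

Edges leaving {Depot, HubC}: Depot→Y3 (12), Depot→Y2 (11), HubC→Port (3).
Cut capacity = 12 + 11 + 3 = 26.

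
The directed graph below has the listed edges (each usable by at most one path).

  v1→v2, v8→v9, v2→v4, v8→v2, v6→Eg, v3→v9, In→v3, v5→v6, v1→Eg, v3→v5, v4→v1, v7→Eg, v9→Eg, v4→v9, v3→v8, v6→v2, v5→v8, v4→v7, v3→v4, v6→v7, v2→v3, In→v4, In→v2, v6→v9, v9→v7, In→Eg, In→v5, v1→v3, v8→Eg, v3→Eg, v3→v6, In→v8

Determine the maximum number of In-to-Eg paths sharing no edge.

6

Assign every edge capacity 1; by Menger, the answer equals the max flow.
Path In→Eg (+1); total 1.
Path In→v3→Eg (+1); total 2.
Path In→v8→Eg (+1); total 3.
Path In→v4→v1→Eg (+1); total 4.
Path In→v5→v6→Eg (+1); total 5.
Path In→v2→v3→v9→Eg (+1); total 6.
No residual In→Eg path; max flow = 6.
Certifying cut of size 6: {In→Eg, In→v2, In→v3, In→v4, In→v5, In→v8}.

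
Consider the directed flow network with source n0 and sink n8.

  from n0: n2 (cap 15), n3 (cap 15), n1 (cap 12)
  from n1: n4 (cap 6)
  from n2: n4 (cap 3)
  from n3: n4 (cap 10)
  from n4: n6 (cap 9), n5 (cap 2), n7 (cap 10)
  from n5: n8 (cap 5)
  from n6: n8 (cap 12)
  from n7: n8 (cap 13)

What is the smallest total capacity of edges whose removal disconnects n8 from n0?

19

Augment n0→n1→n4→n5→n8: bottleneck 2, flow now 2.
Augment n0→n1→n4→n6→n8: bottleneck 4, flow now 6.
Augment n0→n2→n4→n6→n8: bottleneck 3, flow now 9.
Augment n0→n3→n4→n6→n8: bottleneck 2, flow now 11.
Augment n0→n3→n4→n7→n8: bottleneck 8, flow now 19.
No augmenting path remains; maximum flow = 19.
By max-flow min-cut, the minimum cut capacity equals the max flow.
In the residual graph, reachable from n0: {n0, n1, n2, n3}.
Min-cut edges: n1→n4 (6), n2→n4 (3), n3→n4 (10); capacity 6 + 3 + 10 = 19.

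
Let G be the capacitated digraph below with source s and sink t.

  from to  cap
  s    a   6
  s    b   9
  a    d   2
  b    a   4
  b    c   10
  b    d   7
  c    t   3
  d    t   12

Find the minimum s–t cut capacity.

Augment s→a→d→t: bottleneck 2, flow now 2.
Augment s→b→c→t: bottleneck 3, flow now 5.
Augment s→b→d→t: bottleneck 6, flow now 11.
No augmenting path remains; maximum flow = 11.
By max-flow min-cut, the minimum cut capacity equals the max flow.
In the residual graph, reachable from s: {s, a}.
Min-cut edges: s→b (9), a→d (2); capacity 9 + 2 = 11.

11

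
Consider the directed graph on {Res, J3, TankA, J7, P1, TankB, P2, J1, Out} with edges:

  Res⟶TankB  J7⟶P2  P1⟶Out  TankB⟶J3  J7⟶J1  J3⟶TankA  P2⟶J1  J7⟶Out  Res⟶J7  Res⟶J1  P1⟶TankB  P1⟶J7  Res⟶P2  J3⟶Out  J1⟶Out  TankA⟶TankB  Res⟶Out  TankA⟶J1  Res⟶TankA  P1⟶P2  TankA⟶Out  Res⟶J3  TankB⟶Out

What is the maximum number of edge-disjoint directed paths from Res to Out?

Assign every edge capacity 1; by Menger, the answer equals the max flow.
Path Res→Out (+1); total 1.
Path Res→J3→Out (+1); total 2.
Path Res→TankA→Out (+1); total 3.
Path Res→J7→Out (+1); total 4.
Path Res→TankB→Out (+1); total 5.
Path Res→J1→Out (+1); total 6.
No residual Res→Out path; max flow = 6.
Certifying cut of size 6: {J1→Out, Res→J3, Res→J7, Res→Out, Res→TankA, Res→TankB}.

6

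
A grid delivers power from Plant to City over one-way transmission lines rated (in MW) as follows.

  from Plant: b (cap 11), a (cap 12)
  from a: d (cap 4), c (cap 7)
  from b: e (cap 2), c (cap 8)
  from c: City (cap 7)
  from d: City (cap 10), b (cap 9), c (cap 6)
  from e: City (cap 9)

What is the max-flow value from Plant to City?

13

Augment Plant→a→c→City: bottleneck 7, flow now 7.
Augment Plant→a→d→City: bottleneck 4, flow now 11.
Augment Plant→b→e→City: bottleneck 2, flow now 13.
No augmenting path remains; maximum flow = 13.
In the residual graph, reachable from Plant: {Plant, a, b, c}.
Min-cut edges: a→d (4), b→e (2), c→City (7); capacity 4 + 2 + 7 = 13.
This cut is saturated, so no flow can exceed 13.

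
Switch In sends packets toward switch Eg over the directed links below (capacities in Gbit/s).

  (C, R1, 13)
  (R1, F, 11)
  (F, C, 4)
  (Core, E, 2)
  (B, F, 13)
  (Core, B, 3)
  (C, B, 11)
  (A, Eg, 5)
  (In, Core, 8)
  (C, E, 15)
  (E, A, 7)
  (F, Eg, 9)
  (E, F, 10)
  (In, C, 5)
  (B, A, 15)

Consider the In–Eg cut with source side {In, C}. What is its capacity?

47

Edges leaving {In, C}: In→Core (8), C→R1 (13), C→B (11), C→E (15).
Cut capacity = 8 + 13 + 11 + 15 = 47.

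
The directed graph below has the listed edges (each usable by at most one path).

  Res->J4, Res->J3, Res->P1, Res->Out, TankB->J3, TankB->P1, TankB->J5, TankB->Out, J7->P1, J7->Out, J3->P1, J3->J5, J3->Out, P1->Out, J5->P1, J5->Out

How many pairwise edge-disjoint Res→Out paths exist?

Assign every edge capacity 1; by Menger, the answer equals the max flow.
Path Res→Out (+1); total 1.
Path Res→J3→Out (+1); total 2.
Path Res→P1→Out (+1); total 3.
No residual Res→Out path; max flow = 3.
Certifying cut of size 3: {Res→J3, Res→Out, Res→P1}.

3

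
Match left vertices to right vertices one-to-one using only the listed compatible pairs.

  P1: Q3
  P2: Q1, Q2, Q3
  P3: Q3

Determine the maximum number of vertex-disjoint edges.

Unit-capacity flow: source→left, listed edges, right→sink; max matching = max flow.
Augmenting path P1→Q3 (+1); matched 1.
Augmenting path P2→Q1 (+1); matched 2.
No augmenting path remains; maximum matching = 2.
König certificate: {P2, Q3} is a vertex cover of size 2 (every listed pair touches it), so no matching can be larger.

2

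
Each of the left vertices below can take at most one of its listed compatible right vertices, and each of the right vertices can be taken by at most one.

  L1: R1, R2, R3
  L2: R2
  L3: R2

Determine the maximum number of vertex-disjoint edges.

Unit-capacity flow: source→left, listed edges, right→sink; max matching = max flow.
Augmenting path L1→R1 (+1); matched 1.
Augmenting path L2→R2 (+1); matched 2.
No augmenting path remains; maximum matching = 2.
König certificate: {L1, R2} is a vertex cover of size 2 (every listed pair touches it), so no matching can be larger.

2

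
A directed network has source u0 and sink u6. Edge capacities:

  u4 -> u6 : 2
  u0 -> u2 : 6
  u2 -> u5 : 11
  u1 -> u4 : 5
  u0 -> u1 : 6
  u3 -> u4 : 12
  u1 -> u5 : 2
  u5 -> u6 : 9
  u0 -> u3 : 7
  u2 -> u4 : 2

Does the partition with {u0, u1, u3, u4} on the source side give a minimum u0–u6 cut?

Given cut capacity: 6 + 2 + 2 = 10.
Augment u0→u1→u4→u6: bottleneck 2, flow now 2.
Augment u0→u1→u5→u6: bottleneck 2, flow now 4.
Augment u0→u2→u5→u6: bottleneck 6, flow now 10.
No augmenting path remains; maximum flow = 10.
Cut capacity 10 equals the max flow, so it is a minimum cut.

Yes — it is a minimum cut (capacity 10).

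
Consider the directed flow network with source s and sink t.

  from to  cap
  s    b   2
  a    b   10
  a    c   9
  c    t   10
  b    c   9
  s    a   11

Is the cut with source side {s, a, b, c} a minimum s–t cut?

Yes — it is a minimum cut (capacity 10).

Given cut capacity: 10 = 10.
Augment s→a→c→t: bottleneck 9, flow now 9.
Augment s→b→c→t: bottleneck 1, flow now 10.
No augmenting path remains; maximum flow = 10.
Cut capacity 10 equals the max flow, so it is a minimum cut.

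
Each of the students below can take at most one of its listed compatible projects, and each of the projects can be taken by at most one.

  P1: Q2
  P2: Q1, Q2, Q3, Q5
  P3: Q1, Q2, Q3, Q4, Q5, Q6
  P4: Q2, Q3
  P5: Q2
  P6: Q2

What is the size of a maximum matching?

4

Unit-capacity flow: source→left, listed edges, right→sink; max matching = max flow.
Augmenting path P1→Q2 (+1); matched 1.
Augmenting path P2→Q1 (+1); matched 2.
Augmenting path P3→Q3 (+1); matched 3.
Augmenting path P4→Q3→P3→Q4 (+1); matched 4.
No augmenting path remains; maximum matching = 4.
König certificate: {P2, P3, P4, Q2} is a vertex cover of size 4 (every listed pair touches it), so no matching can be larger.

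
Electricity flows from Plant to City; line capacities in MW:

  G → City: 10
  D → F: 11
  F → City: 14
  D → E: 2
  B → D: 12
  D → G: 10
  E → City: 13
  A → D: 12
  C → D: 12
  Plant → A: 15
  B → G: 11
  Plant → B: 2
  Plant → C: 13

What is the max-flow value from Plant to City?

23

Augment Plant→B→G→City: bottleneck 2, flow now 2.
Augment Plant→A→D→E→City: bottleneck 2, flow now 4.
Augment Plant→A→D→F→City: bottleneck 10, flow now 14.
Augment Plant→C→D→F→City: bottleneck 1, flow now 15.
Augment Plant→C→D→G→City: bottleneck 8, flow now 23.
No augmenting path remains; maximum flow = 23.
In the residual graph, reachable from Plant: {Plant, A, B, C, D, G}.
Min-cut edges: D→E (2), D→F (11), G→City (10); capacity 2 + 11 + 10 = 23.
This cut is saturated, so no flow can exceed 23.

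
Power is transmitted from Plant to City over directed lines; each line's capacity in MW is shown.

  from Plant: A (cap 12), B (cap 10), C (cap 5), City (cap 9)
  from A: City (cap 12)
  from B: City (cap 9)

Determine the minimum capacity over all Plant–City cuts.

Augment Plant→City: bottleneck 9, flow now 9.
Augment Plant→A→City: bottleneck 12, flow now 21.
Augment Plant→B→City: bottleneck 9, flow now 30.
No augmenting path remains; maximum flow = 30.
By max-flow min-cut, the minimum cut capacity equals the max flow.
In the residual graph, reachable from Plant: {Plant, B, C}.
Min-cut edges: Plant→A (12), Plant→City (9), B→City (9); capacity 12 + 9 + 9 = 30.

30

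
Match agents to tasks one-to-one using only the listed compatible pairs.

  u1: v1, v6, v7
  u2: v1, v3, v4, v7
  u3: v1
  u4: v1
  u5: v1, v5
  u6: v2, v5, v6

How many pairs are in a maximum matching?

5

Unit-capacity flow: source→left, listed edges, right→sink; max matching = max flow.
Augmenting path u1→v1 (+1); matched 1.
Augmenting path u2→v3 (+1); matched 2.
Augmenting path u5→v5 (+1); matched 3.
Augmenting path u6→v2 (+1); matched 4.
Augmenting path u3→v1→u1→v6 (+1); matched 5.
No augmenting path remains; maximum matching = 5.
König certificate: {u1, u2, u5, u6, v1} is a vertex cover of size 5 (every listed pair touches it), so no matching can be larger.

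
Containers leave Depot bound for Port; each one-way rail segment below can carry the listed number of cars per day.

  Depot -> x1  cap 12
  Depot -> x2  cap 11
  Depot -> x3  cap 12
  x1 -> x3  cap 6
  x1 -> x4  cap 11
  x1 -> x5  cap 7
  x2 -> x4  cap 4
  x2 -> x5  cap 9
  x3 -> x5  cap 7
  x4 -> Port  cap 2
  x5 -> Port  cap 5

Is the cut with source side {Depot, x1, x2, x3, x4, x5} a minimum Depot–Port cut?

Yes — it is a minimum cut (capacity 7).

Given cut capacity: 2 + 5 = 7.
Augment Depot→x1→x4→Port: bottleneck 2, flow now 2.
Augment Depot→x1→x5→Port: bottleneck 5, flow now 7.
No augmenting path remains; maximum flow = 7.
Cut capacity 7 equals the max flow, so it is a minimum cut.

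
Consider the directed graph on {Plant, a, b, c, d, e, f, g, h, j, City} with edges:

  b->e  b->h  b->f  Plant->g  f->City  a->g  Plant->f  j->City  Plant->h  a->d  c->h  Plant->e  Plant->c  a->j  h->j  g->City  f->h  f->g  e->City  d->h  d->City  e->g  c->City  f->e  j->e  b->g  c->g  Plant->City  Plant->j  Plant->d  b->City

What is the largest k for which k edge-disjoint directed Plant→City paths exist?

7

Assign every edge capacity 1; by Menger, the answer equals the max flow.
Path Plant→City (+1); total 1.
Path Plant→c→City (+1); total 2.
Path Plant→d→City (+1); total 3.
Path Plant→e→City (+1); total 4.
Path Plant→f→City (+1); total 5.
Path Plant→g→City (+1); total 6.
Path Plant→j→City (+1); total 7.
No residual Plant→City path; max flow = 7.
Certifying cut of size 7: {Plant→City, Plant→c, Plant→d, Plant→f, e→City, g→City, j→City}.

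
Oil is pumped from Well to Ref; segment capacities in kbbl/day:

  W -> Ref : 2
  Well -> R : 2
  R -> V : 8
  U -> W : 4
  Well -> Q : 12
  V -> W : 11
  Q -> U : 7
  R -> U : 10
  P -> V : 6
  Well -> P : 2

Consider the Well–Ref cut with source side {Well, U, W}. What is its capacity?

18

Edges leaving {Well, U, W}: Well→P (2), Well→Q (12), Well→R (2), W→Ref (2).
Cut capacity = 2 + 12 + 2 + 2 = 18.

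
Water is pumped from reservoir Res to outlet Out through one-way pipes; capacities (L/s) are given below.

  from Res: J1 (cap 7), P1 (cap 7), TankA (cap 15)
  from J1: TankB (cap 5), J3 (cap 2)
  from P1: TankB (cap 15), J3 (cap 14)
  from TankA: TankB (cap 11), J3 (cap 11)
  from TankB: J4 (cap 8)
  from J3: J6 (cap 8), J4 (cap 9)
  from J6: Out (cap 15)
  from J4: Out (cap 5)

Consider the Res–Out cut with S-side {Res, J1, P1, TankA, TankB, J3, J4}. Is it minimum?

Yes — it is a minimum cut (capacity 13).

Given cut capacity: 8 + 5 = 13.
Augment Res→J1→TankB→J4→Out: bottleneck 5, flow now 5.
Augment Res→J1→J3→J6→Out: bottleneck 2, flow now 7.
Augment Res→P1→J3→J6→Out: bottleneck 6, flow now 13.
No augmenting path remains; maximum flow = 13.
Cut capacity 13 equals the max flow, so it is a minimum cut.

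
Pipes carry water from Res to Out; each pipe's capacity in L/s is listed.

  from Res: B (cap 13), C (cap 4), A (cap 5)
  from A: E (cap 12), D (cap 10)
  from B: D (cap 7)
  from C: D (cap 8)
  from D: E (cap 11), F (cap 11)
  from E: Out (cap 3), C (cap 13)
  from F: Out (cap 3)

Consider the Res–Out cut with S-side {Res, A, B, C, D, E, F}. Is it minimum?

Yes — it is a minimum cut (capacity 6).

Given cut capacity: 3 + 3 = 6.
Augment Res→A→E→Out: bottleneck 3, flow now 3.
Augment Res→A→D→F→Out: bottleneck 2, flow now 5.
Augment Res→B→D→F→Out: bottleneck 1, flow now 6.
No augmenting path remains; maximum flow = 6.
Cut capacity 6 equals the max flow, so it is a minimum cut.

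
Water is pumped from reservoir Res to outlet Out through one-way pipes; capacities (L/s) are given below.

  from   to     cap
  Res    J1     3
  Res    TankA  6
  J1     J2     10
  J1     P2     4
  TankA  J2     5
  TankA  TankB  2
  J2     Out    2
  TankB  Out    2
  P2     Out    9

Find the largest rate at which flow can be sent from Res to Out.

7

Augment Res→J1→J2→Out: bottleneck 2, flow now 2.
Augment Res→J1→P2→Out: bottleneck 1, flow now 3.
Augment Res→TankA→TankB→Out: bottleneck 2, flow now 5.
Augment Res→TankA→J2→J1→P2→Out: bottleneck 2, flow now 7. (uses reverse residual edge)
No augmenting path remains; maximum flow = 7.
In the residual graph, reachable from Res: {Res, TankA, J2}.
Min-cut edges: Res→J1 (3), TankA→TankB (2), J2→Out (2); capacity 3 + 2 + 2 = 7.
This cut is saturated, so no flow can exceed 7.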